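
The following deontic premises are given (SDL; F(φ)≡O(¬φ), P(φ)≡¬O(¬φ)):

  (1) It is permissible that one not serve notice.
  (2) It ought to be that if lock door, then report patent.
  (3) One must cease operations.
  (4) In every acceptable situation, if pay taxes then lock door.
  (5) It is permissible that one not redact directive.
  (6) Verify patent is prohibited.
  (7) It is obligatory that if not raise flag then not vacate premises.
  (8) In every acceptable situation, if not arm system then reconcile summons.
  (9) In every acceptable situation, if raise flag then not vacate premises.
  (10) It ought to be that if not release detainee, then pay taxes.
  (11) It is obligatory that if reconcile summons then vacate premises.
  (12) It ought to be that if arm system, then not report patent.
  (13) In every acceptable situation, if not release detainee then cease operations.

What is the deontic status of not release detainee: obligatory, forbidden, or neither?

Forbidden

Premises 7 and 9 are O(¬raise_flag → ¬vacate_premises) and O(raise_flag → ¬vacate_premises); every ideal world satisfies ¬raise_flag or raise_flag, so in either case ¬vacate_premises holds — hence O(¬vacate_premises).
Premise 11, O(reconcile_summons → vacate_premises), contraposes to O(¬vacate_premises → ¬reconcile_summons); with O(¬vacate_premises) we get O(¬reconcile_summons).
Premise 8, O(¬arm_system → reconcile_summons), contraposes to O(¬reconcile_summons → arm_system); with O(¬reconcile_summons) we get O(arm_system).
Premise 12 is O(arm_system → ¬report_patent); since O(arm_system), deontic closure gives O(¬report_patent).
Premise 2 is O(lock_door → report_patent); contrapositively O(¬report_patent → ¬lock_door). Since O(¬report_patent) holds, K gives O(¬lock_door).
The contrapositive of premise 4 (O(pay_taxes → lock_door)) is O(¬lock_door → ¬pay_taxes), and O(¬lock_door) is already established, so O(¬pay_taxes).
The contrapositive of premise 10 (O(¬release_detainee → pay_taxes)) is O(¬pay_taxes → release_detainee), and O(¬pay_taxes) is already established, so O(release_detainee).
Premises 1, 3, 5, 6, 13 do not contribute to this derivation.
Thus O(release_detainee), which is F(¬release_detainee): ¬release_detainee is forbidden.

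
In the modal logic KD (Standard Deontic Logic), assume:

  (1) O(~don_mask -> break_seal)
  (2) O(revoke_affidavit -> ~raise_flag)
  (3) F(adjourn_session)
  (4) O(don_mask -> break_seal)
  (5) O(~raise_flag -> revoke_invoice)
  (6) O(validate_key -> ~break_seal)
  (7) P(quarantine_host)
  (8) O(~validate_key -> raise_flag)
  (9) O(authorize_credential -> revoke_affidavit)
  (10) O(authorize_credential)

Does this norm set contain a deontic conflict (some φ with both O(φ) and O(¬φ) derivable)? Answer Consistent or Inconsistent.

Premises 1 and 4 cover both cases: O(~don_mask -> break_seal) and O(don_mask -> break_seal). Since ~don_mask ∨ don_mask is a tautology, O(break_seal) follows.
The contrapositive of premise 6 (O(validate_key -> ~break_seal)) is O(break_seal -> ~validate_key), and O(break_seal) is already established, so O(~validate_key).
With premise 8, O(~validate_key -> raise_flag), the K-axiom yields O(raise_flag).
Premise 2 is O(revoke_affidavit -> ~raise_flag); contrapositively O(raise_flag -> ~revoke_affidavit). Since O(raise_flag) holds, K gives O(~revoke_affidavit).
The contrapositive of premise 9 (O(authorize_credential -> revoke_affidavit)) is O(~revoke_affidavit -> ~authorize_credential), and O(~revoke_affidavit) is already established, so O(~authorize_credential).
But premise 10 directly asserts O(authorize_credential).
We now have both O(~authorize_credential) and O(authorize_credential) — authorize_credential is simultaneously obligatory and forbidden, violating the D-axiom.

Inconsistent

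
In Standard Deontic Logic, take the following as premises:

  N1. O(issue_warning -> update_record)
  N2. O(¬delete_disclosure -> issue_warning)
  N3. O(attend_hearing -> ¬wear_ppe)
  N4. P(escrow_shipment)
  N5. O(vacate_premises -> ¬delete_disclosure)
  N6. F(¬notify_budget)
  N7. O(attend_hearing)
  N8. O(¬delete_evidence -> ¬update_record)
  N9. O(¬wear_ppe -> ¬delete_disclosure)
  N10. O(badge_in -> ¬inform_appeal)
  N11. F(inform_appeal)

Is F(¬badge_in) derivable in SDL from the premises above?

No

Premise 10 is O(badge_in -> ¬inform_appeal); even if O(¬inform_appeal) held, inferring O(badge_in) would be affirming the consequent — invalid.
No other premise forces O(badge_in). An ideal world satisfying every premise can still have ¬badge_in true, so F(¬badge_in) is not derivable.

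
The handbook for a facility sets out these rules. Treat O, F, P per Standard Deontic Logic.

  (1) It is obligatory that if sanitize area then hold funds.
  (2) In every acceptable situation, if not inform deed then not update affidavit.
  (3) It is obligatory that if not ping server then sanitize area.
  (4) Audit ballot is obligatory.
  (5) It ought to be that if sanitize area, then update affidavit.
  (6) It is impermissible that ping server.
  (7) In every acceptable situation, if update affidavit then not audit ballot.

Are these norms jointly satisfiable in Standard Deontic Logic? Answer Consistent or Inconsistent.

Inconsistent

From premise 4 we have O(audit_ballot).
The contrapositive of premise 7 (O(update_affidavit → ¬audit_ballot)) is O(audit_ballot → ¬update_affidavit), and O(audit_ballot) is already established, so O(¬update_affidavit).
Premise 5, O(sanitize_area → update_affidavit), contraposes to O(¬update_affidavit → ¬sanitize_area); with O(¬update_affidavit) we get O(¬sanitize_area).
Premise 3, O(¬ping_server → sanitize_area), contraposes to O(¬sanitize_area → ping_server); with O(¬sanitize_area) we get O(ping_server).
Yet premise 6 is F(ping_server), i.e. O(¬ping_server).
We now have both O(ping_server) and O(¬ping_server) — ping_server is simultaneously obligatory and forbidden, violating the D-axiom.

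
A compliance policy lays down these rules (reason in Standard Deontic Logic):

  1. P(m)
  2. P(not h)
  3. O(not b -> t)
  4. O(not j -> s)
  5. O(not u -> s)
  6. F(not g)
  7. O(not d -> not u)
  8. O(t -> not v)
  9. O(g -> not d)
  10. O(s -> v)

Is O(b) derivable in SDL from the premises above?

Yes

Premise 6, F(not g), is equivalent to O(g).
With premise 9, O(g -> not d), the K-axiom yields O(not d).
With premise 7, O(not d -> not u), the K-axiom yields O(not u).
With premise 5, O(not u -> s), the K-axiom yields O(s).
Premise 10 is O(s -> v); since O(s), deontic closure gives O(v).
Premise 8, O(t -> not v), contraposes to O(v -> not t); with O(v) we get O(not t).
The contrapositive of premise 3 (O(not b -> t)) is O(not t -> b), and O(not t) is already established, so O(b).
Premises 1, 2, 4 do not contribute to this derivation.
So O(b) follows.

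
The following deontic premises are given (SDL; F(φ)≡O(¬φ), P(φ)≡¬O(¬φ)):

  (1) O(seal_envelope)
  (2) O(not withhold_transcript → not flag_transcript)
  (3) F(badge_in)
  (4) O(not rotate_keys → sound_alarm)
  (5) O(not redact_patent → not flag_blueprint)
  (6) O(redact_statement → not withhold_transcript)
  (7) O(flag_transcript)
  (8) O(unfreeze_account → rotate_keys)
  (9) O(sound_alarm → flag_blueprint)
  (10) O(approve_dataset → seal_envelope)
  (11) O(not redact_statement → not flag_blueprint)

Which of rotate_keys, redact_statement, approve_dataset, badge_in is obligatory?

rotate_keys

Premise 7 states O(flag_transcript) outright.
Premise 2 is O(not withhold_transcript → not flag_transcript); contrapositively O(flag_transcript → withhold_transcript). Since O(flag_transcript) holds, K gives O(withhold_transcript).
The contrapositive of premise 6 (O(redact_statement → not withhold_transcript)) is O(withhold_transcript → not redact_statement), and O(withhold_transcript) is already established, so O(not redact_statement).
Applying K to premise 11 (O(not redact_statement → not flag_blueprint)) and O(not redact_statement) yields O(not flag_blueprint).
The contrapositive of premise 9 (O(sound_alarm → flag_blueprint)) is O(not flag_blueprint → not sound_alarm), and O(not flag_blueprint) is already established, so O(not sound_alarm).
The contrapositive of premise 4 (O(not rotate_keys → sound_alarm)) is O(not sound_alarm → rotate_keys), and O(not sound_alarm) is already established, so O(rotate_keys).
So O(rotate_keys) holds — rotate_keys is obligatory. None of the other listed options is made obligatory by any chain of premises.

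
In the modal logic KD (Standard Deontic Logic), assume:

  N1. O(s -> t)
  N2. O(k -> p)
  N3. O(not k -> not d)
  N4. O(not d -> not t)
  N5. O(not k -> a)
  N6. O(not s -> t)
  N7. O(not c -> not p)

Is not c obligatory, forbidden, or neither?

By case analysis on not s: premise 6 gives O(not s -> t) and premise 1 gives O(s -> t), so O(t) either way.
Premise 4, O(not d -> not t), contraposes to O(t -> d); with O(t) we get O(d).
Premise 3, O(not k -> not d), contraposes to O(d -> k); with O(d) we get O(k).
Premise 2 is O(k -> p); since O(k), deontic closure gives O(p).
Premise 7 is O(not c -> not p); contrapositively O(p -> c). Since O(p) holds, K gives O(c).
Premise 5 does not contribute to this derivation.
Thus O(c), which is F(not c): not c is forbidden.

Forbidden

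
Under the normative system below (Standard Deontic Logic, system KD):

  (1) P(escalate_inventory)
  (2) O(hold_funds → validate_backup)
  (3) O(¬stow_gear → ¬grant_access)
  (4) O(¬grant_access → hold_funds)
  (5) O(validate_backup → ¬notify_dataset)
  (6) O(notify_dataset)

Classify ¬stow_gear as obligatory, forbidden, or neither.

Premise 6 gives O(notify_dataset).
Premise 5 is O(validate_backup → ¬notify_dataset); contrapositively O(notify_dataset → ¬validate_backup). Since O(notify_dataset) holds, K gives O(¬validate_backup).
Premise 2 is O(hold_funds → validate_backup); contrapositively O(¬validate_backup → ¬hold_funds). Since O(¬validate_backup) holds, K gives O(¬hold_funds).
Premise 4 is O(¬grant_access → hold_funds); contrapositively O(¬hold_funds → grant_access). Since O(¬hold_funds) holds, K gives O(grant_access).
Premise 3, O(¬stow_gear → ¬grant_access), contraposes to O(grant_access → stow_gear); with O(grant_access) we get O(stow_gear).
Premise 1 does not contribute to this derivation.
Thus O(stow_gear), which is F(¬stow_gear): ¬stow_gear is forbidden.

Forbidden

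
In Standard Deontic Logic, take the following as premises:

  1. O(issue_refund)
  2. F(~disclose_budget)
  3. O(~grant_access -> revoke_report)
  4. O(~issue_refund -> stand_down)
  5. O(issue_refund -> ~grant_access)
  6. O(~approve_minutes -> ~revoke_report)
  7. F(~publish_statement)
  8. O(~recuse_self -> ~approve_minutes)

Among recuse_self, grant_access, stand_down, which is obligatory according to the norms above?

Premise 1 states O(issue_refund) outright.
Premise 5 is O(issue_refund -> ~grant_access); since O(issue_refund), deontic closure gives O(~grant_access).
Applying K to premise 3 (O(~grant_access -> revoke_report)) and O(~grant_access) yields O(revoke_report).
Premise 6 is O(~approve_minutes -> ~revoke_report); contrapositively O(revoke_report -> approve_minutes). Since O(revoke_report) holds, K gives O(approve_minutes).
Premise 8, O(~recuse_self -> ~approve_minutes), contraposes to O(approve_minutes -> recuse_self); with O(approve_minutes) we get O(recuse_self).
So O(recuse_self) holds — recuse_self is obligatory. None of the other listed options is made obligatory by any chain of premises.

recuse_self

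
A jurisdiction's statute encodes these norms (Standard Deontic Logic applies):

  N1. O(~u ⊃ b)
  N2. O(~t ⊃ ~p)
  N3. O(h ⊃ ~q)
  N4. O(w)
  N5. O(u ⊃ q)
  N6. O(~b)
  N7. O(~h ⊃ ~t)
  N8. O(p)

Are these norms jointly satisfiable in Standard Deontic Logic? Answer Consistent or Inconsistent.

From premise 6 we have O(~b).
Premise 1, O(~u ⊃ b), contraposes to O(~b ⊃ u); with O(~b) we get O(u).
Premise 5 is O(u ⊃ q); since O(u), deontic closure gives O(q).
The contrapositive of premise 3 (O(h ⊃ ~q)) is O(q ⊃ ~h), and O(q) is already established, so O(~h).
Premise 7 is O(~h ⊃ ~t); since O(~h), deontic closure gives O(~t).
From O(~t) and premise 2, O(~t ⊃ ~p), we obtain O(~p).
But premise 8 directly asserts O(p).
We now have both O(~p) and O(p) — p is simultaneously obligatory and forbidden, violating the D-axiom.

Inconsistent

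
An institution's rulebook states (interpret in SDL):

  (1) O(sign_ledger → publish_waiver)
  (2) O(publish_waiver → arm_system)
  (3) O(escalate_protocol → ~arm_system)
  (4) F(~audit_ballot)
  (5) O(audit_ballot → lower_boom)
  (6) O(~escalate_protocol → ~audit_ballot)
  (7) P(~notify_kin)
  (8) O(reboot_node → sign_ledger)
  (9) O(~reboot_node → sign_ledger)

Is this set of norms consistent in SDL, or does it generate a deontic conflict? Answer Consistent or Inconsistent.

Inconsistent

Premises 8 and 9 cover both cases: O(reboot_node → sign_ledger) and O(~reboot_node → sign_ledger). Since reboot_node ∨ ~reboot_node is a tautology, O(sign_ledger) follows.
With premise 1, O(sign_ledger → publish_waiver), the K-axiom yields O(publish_waiver).
Applying K to premise 2 (O(publish_waiver → arm_system)) and O(publish_waiver) yields O(arm_system).
Premise 3 is O(escalate_protocol → ~arm_system); contrapositively O(arm_system → ~escalate_protocol). Since O(arm_system) holds, K gives O(~escalate_protocol).
With premise 6, O(~escalate_protocol → ~audit_ballot), the K-axiom yields O(~audit_ballot).
Yet premise 4 is F(~audit_ballot), i.e. O(audit_ballot).
We now have both O(~audit_ballot) and O(audit_ballot) — audit_ballot is simultaneously obligatory and forbidden, violating the D-axiom.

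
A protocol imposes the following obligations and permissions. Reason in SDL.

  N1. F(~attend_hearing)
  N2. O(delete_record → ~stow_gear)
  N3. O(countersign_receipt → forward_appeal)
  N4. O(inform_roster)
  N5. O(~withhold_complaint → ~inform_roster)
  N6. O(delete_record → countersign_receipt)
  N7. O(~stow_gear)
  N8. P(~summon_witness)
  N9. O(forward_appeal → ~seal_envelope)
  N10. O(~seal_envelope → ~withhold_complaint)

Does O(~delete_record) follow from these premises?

Yes

Premise 4 gives O(inform_roster).
The contrapositive of premise 5 (O(~withhold_complaint → ~inform_roster)) is O(inform_roster → withhold_complaint), and O(inform_roster) is already established, so O(withhold_complaint).
Premise 10, O(~seal_envelope → ~withhold_complaint), contraposes to O(withhold_complaint → seal_envelope); with O(withhold_complaint) we get O(seal_envelope).
The contrapositive of premise 9 (O(forward_appeal → ~seal_envelope)) is O(seal_envelope → ~forward_appeal), and O(seal_envelope) is already established, so O(~forward_appeal).
The contrapositive of premise 3 (O(countersign_receipt → forward_appeal)) is O(~forward_appeal → ~countersign_receipt), and O(~forward_appeal) is already established, so O(~countersign_receipt).
Premise 6 is O(delete_record → countersign_receipt); contrapositively O(~countersign_receipt → ~delete_record). Since O(~countersign_receipt) holds, K gives O(~delete_record).
Premises 1, 2, 7, 8 do not contribute to this derivation.
So O(~delete_record) follows.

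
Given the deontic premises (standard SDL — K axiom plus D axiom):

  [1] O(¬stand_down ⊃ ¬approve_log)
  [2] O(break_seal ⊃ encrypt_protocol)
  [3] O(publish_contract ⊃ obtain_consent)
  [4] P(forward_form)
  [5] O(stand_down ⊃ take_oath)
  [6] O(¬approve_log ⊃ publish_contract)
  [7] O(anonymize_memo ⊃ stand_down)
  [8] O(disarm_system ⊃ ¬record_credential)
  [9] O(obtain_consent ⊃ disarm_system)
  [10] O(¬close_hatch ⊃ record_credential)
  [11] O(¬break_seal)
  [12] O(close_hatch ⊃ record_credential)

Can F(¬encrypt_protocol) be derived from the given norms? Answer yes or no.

No

Premise 2 is O(break_seal ⊃ encrypt_protocol), but O(break_seal) is not derivable from the premises, so it does not yield O(encrypt_protocol).
No other premise forces O(encrypt_protocol). An ideal world satisfying every premise can still have ¬encrypt_protocol true, so F(¬encrypt_protocol) is not derivable.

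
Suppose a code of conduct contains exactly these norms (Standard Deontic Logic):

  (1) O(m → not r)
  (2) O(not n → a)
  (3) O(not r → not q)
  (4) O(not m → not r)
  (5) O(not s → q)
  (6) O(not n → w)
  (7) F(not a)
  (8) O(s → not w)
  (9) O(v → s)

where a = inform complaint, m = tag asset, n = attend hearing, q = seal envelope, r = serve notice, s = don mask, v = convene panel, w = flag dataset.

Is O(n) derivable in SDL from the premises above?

Premises 1 and 4 are O(m → not r) and O(not m → not r); every ideal world satisfies m or not m, so in either case not r holds — hence O(not r).
From O(not r) and premise 3, O(not r → not q), we obtain O(not q).
Premise 5, O(not s → q), contraposes to O(not q → s); with O(not q) we get O(s).
Applying K to premise 8 (O(s → not w)) and O(s) yields O(not w).
The contrapositive of premise 6 (O(not n → w)) is O(not w → n), and O(not w) is already established, so O(n).
Premises 2, 7, 9 do not contribute to this derivation.
So O(n) follows.

Yes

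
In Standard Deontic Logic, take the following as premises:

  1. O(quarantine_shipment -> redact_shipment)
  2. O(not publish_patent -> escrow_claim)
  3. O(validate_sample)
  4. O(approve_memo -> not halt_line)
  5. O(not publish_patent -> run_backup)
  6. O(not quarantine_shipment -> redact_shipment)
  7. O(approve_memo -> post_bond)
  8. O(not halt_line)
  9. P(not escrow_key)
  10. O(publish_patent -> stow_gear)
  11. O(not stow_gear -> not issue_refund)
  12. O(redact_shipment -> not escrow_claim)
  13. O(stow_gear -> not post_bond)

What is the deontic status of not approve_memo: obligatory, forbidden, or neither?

Obligatory

Premises 1 and 6 are O(quarantine_shipment -> redact_shipment) and O(not quarantine_shipment -> redact_shipment); every ideal world satisfies quarantine_shipment or not quarantine_shipment, so in either case redact_shipment holds — hence O(redact_shipment).
Premise 12 is O(redact_shipment -> not escrow_claim); since O(redact_shipment), deontic closure gives O(not escrow_claim).
Premise 2 is O(not publish_patent -> escrow_claim); contrapositively O(not escrow_claim -> publish_patent). Since O(not escrow_claim) holds, K gives O(publish_patent).
From O(publish_patent) and premise 10, O(publish_patent -> stow_gear), we obtain O(stow_gear).
Applying K to premise 13 (O(stow_gear -> not post_bond)) and O(stow_gear) yields O(not post_bond).
The contrapositive of premise 7 (O(approve_memo -> post_bond)) is O(not post_bond -> not approve_memo), and O(not post_bond) is already established, so O(not approve_memo).
Premises 3, 4, 5, 8, 9, 11 do not contribute to this derivation.
Hence not approve_memo is obligatory.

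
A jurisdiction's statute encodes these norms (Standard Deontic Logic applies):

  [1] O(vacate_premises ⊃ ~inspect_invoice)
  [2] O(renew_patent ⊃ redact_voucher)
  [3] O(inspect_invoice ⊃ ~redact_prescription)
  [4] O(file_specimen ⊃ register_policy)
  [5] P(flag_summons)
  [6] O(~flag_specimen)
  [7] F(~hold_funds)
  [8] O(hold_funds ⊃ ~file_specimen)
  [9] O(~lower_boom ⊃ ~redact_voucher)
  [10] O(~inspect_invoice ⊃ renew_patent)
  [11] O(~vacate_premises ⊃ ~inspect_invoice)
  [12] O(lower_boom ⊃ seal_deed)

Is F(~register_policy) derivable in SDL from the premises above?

No

Premise 4 is O(file_specimen ⊃ register_policy), but O(file_specimen) is not derivable from the premises, so it does not yield O(register_policy).
No other premise forces O(register_policy). An ideal world satisfying every premise can still have ~register_policy true, so F(~register_policy) is not derivable.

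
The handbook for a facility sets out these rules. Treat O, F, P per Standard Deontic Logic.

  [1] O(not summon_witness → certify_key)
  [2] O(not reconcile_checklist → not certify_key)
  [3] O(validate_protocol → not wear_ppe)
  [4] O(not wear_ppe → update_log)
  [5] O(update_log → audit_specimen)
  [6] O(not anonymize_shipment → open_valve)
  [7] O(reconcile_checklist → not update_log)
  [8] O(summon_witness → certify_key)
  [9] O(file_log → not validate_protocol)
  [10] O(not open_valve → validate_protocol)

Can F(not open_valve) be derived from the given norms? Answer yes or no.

Premises 1 and 8 are O(not summon_witness → certify_key) and O(summon_witness → certify_key); every ideal world satisfies not summon_witness or summon_witness, so in either case certify_key holds — hence O(certify_key).
Premise 2 is O(not reconcile_checklist → not certify_key); contrapositively O(certify_key → reconcile_checklist). Since O(certify_key) holds, K gives O(reconcile_checklist).
With premise 7, O(reconcile_checklist → not update_log), the K-axiom yields O(not update_log).
Premise 4 is O(not wear_ppe → update_log); contrapositively O(not update_log → wear_ppe). Since O(not update_log) holds, K gives O(wear_ppe).
The contrapositive of premise 3 (O(validate_protocol → not wear_ppe)) is O(wear_ppe → not validate_protocol), and O(wear_ppe) is already established, so O(not validate_protocol).
Premise 10, O(not open_valve → validate_protocol), contraposes to O(not validate_protocol → open_valve); with O(not validate_protocol) we get O(open_valve).
Premises 5, 6, 9 do not contribute to this derivation.
So O(open_valve) holds, i.e. F(not open_valve). The claim follows.

Yes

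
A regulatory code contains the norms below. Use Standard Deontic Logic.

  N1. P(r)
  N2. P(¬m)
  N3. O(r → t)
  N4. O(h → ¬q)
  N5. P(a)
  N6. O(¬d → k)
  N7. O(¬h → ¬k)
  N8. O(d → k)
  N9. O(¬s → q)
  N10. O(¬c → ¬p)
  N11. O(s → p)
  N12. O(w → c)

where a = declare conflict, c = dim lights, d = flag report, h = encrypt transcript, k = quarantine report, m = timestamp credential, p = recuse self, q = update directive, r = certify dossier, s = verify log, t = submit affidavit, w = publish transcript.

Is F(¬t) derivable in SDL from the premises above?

Premise 3 is O(r → t), but O(r) is not derivable from the premises (the permission P(r) asserts only ¬O(¬r), not O(r)), so it does not yield O(t).
No other premise forces O(t). An ideal world satisfying every premise can still have ¬t true, so F(¬t) is not derivable.

No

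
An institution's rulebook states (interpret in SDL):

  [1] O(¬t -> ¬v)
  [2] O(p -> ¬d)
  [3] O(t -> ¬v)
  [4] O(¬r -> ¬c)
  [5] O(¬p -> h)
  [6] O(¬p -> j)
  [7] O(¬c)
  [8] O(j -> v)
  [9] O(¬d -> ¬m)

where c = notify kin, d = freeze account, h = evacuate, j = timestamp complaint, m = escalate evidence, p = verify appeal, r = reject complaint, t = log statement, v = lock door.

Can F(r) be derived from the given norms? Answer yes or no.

Premise 4 is O(¬r -> ¬c); even if O(¬c) held, inferring O(¬r) would be affirming the consequent — invalid.
No other premise forces O(¬r). An ideal world satisfying every premise can still have r true, so F(r) is not derivable.

No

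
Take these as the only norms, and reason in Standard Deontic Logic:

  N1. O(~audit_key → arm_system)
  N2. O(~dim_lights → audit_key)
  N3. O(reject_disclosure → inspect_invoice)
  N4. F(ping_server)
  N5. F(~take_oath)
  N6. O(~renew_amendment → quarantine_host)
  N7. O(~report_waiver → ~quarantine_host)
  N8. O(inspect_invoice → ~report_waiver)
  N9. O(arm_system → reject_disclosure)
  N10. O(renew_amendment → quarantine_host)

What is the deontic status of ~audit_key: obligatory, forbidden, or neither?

Forbidden

Premises 6 and 10 are O(~renew_amendment → quarantine_host) and O(renew_amendment → quarantine_host); every ideal world satisfies ~renew_amendment or renew_amendment, so in either case quarantine_host holds — hence O(quarantine_host).
Premise 7 is O(~report_waiver → ~quarantine_host); contrapositively O(quarantine_host → report_waiver). Since O(quarantine_host) holds, K gives O(report_waiver).
Premise 8 is O(inspect_invoice → ~report_waiver); contrapositively O(report_waiver → ~inspect_invoice). Since O(report_waiver) holds, K gives O(~inspect_invoice).
The contrapositive of premise 3 (O(reject_disclosure → inspect_invoice)) is O(~inspect_invoice → ~reject_disclosure), and O(~inspect_invoice) is already established, so O(~reject_disclosure).
Premise 9 is O(arm_system → reject_disclosure); contrapositively O(~reject_disclosure → ~arm_system). Since O(~reject_disclosure) holds, K gives O(~arm_system).
The contrapositive of premise 1 (O(~audit_key → arm_system)) is O(~arm_system → audit_key), and O(~arm_system) is already established, so O(audit_key).
Premises 2, 4, 5 do not contribute to this derivation.
Thus O(audit_key), which is F(~audit_key): ~audit_key is forbidden.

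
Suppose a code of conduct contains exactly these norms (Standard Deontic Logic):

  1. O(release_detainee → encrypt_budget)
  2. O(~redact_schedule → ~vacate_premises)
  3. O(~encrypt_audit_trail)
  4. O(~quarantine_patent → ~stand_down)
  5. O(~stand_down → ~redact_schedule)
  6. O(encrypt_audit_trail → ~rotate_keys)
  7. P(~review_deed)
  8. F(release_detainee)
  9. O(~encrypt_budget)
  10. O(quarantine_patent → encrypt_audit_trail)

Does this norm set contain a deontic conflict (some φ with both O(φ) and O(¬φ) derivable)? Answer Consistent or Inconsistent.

Premise 1 is O(release_detainee → encrypt_budget), but O(release_detainee) is not derivable from the premises, so it does not yield O(encrypt_budget).
So O(encrypt_budget) is not derivable, and the apparent clash with O(~encrypt_budget) does not arise.
A world satisfying every obligation exists (e.g. encrypt_audit_trail=false, encrypt_budget=false, quarantine_patent=false, redact_schedule=false, release_detainee=false, review_deed=false, rotate_keys=false, stand_down=false, vacate_premises=false); no atom is both obligatory and forbidden, so the set is consistent.

Consistent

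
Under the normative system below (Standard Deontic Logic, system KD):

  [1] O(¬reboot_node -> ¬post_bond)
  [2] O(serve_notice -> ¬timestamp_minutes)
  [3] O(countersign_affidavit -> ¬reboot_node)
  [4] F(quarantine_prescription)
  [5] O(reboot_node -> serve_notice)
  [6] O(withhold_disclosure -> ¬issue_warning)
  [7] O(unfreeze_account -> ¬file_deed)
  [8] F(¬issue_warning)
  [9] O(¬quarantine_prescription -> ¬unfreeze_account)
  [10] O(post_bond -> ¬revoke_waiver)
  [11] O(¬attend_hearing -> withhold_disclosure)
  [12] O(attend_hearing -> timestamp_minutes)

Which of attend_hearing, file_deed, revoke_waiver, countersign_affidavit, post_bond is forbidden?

Premise 8, F(¬issue_warning), is equivalent to O(issue_warning).
Premise 6, O(withhold_disclosure -> ¬issue_warning), contraposes to O(issue_warning -> ¬withhold_disclosure); with O(issue_warning) we get O(¬withhold_disclosure).
Premise 11, O(¬attend_hearing -> withhold_disclosure), contraposes to O(¬withhold_disclosure -> attend_hearing); with O(¬withhold_disclosure) we get O(attend_hearing).
From O(attend_hearing) and premise 12, O(attend_hearing -> timestamp_minutes), we obtain O(timestamp_minutes).
Premise 2, O(serve_notice -> ¬timestamp_minutes), contraposes to O(timestamp_minutes -> ¬serve_notice); with O(timestamp_minutes) we get O(¬serve_notice).
Premise 5, O(reboot_node -> serve_notice), contraposes to O(¬serve_notice -> ¬reboot_node); with O(¬serve_notice) we get O(¬reboot_node).
With premise 1, O(¬reboot_node -> ¬post_bond), the K-axiom yields O(¬post_bond).
So O(¬post_bond) holds, i.e. post_bond is forbidden. None of the other listed options is forbidden under the premises.

post_bond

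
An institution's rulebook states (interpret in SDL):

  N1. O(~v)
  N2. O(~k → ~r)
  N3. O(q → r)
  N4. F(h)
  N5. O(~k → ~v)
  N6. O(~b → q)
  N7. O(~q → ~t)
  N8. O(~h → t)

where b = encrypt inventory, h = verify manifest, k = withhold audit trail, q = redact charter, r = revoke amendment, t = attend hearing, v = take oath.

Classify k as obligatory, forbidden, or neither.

Obligatory

Premise 4, F(h), is equivalent to O(~h).
With premise 8, O(~h → t), the K-axiom yields O(t).
The contrapositive of premise 7 (O(~q → ~t)) is O(t → q), and O(t) is already established, so O(q).
Applying K to premise 3 (O(q → r)) and O(q) yields O(r).
Premise 2 is O(~k → ~r); contrapositively O(r → k). Since O(r) holds, K gives O(k).
Premises 1, 5, 6 do not contribute to this derivation.
Hence k is obligatory.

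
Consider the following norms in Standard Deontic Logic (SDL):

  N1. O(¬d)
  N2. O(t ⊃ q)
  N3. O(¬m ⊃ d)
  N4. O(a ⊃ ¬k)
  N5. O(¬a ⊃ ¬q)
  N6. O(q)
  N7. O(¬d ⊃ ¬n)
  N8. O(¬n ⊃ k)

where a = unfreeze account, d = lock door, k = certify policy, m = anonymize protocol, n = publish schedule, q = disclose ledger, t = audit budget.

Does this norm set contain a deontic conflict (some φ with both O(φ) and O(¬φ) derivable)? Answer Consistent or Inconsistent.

From premise 6 we have O(q).
The contrapositive of premise 5 (O(¬a ⊃ ¬q)) is O(q ⊃ a), and O(q) is already established, so O(a).
With premise 4, O(a ⊃ ¬k), the K-axiom yields O(¬k).
Premise 8 is O(¬n ⊃ k); contrapositively O(¬k ⊃ n). Since O(¬k) holds, K gives O(n).
Premise 7, O(¬d ⊃ ¬n), contraposes to O(n ⊃ d); with O(n) we get O(d).
However, premise 1 gives O(¬d).
We now have both O(d) and O(¬d) — d is simultaneously obligatory and forbidden, violating the D-axiom.

Inconsistent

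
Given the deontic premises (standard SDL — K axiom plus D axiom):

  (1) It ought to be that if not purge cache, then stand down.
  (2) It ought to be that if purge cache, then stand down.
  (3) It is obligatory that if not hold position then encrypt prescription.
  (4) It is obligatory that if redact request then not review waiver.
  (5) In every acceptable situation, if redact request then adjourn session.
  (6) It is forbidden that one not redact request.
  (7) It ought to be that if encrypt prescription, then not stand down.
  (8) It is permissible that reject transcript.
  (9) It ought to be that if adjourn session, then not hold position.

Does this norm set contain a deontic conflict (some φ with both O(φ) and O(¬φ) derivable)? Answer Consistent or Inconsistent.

Premises 2 and 1 cover both cases: O(purge_cache → stand_down) and O(¬purge_cache → stand_down). Since purge_cache ∨ ¬purge_cache is a tautology, O(stand_down) follows.
The contrapositive of premise 7 (O(encrypt_prescription → ¬stand_down)) is O(stand_down → ¬encrypt_prescription), and O(stand_down) is already established, so O(¬encrypt_prescription).
Premise 3, O(¬hold_position → encrypt_prescription), contraposes to O(¬encrypt_prescription → hold_position); with O(¬encrypt_prescription) we get O(hold_position).
Premise 9 is O(adjourn_session → ¬hold_position); contrapositively O(hold_position → ¬adjourn_session). Since O(hold_position) holds, K gives O(¬adjourn_session).
The contrapositive of premise 5 (O(redact_request → adjourn_session)) is O(¬adjourn_session → ¬redact_request), and O(¬adjourn_session) is already established, so O(¬redact_request).
However, F(¬redact_request) at premise 6 amounts to O(redact_request).
We now have both O(¬redact_request) and O(redact_request) — redact_request is simultaneously obligatory and forbidden, violating the D-axiom.

Inconsistent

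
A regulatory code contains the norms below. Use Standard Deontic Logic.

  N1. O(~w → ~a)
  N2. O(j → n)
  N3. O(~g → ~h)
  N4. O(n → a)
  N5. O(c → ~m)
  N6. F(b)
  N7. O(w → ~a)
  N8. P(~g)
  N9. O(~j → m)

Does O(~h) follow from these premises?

No

Premise 3 is O(~g → ~h), but O(~g) is not derivable from the premises (the permission P(~g) asserts only ~O(g), not O(~g)), so it does not yield O(~h).
No other premise forces O(~h). An ideal world satisfying every premise can still have ~h false, so O(~h) is not derivable.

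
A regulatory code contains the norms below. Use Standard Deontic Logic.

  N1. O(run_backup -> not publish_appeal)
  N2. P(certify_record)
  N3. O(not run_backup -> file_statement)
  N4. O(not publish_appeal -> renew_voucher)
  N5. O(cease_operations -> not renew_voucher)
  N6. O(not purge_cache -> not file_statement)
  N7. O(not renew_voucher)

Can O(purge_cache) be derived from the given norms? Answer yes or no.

Yes

Premise 7 gives O(not renew_voucher).
Premise 4, O(not publish_appeal -> renew_voucher), contraposes to O(not renew_voucher -> publish_appeal); with O(not renew_voucher) we get O(publish_appeal).
The contrapositive of premise 1 (O(run_backup -> not publish_appeal)) is O(publish_appeal -> not run_backup), and O(publish_appeal) is already established, so O(not run_backup).
Applying K to premise 3 (O(not run_backup -> file_statement)) and O(not run_backup) yields O(file_statement).
Premise 6, O(not purge_cache -> not file_statement), contraposes to O(file_statement -> purge_cache); with O(file_statement) we get O(purge_cache).
Premises 2, 5 do not contribute to this derivation.
So O(purge_cache) follows.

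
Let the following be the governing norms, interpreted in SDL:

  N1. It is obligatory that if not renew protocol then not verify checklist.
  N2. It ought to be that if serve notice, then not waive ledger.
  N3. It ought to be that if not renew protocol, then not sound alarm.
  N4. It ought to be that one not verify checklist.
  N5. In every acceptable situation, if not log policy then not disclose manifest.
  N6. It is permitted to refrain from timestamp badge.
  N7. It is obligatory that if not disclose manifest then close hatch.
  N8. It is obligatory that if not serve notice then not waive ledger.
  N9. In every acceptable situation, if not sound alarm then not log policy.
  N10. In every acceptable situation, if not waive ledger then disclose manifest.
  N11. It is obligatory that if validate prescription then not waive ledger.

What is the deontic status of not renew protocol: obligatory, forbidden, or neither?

By case analysis on serve_notice: premise 2 gives O(serve_notice → ¬waive_ledger) and premise 8 gives O(¬serve_notice → ¬waive_ledger), so O(¬waive_ledger) either way.
Applying K to premise 10 (O(¬waive_ledger → disclose_manifest)) and O(¬waive_ledger) yields O(disclose_manifest).
Premise 5, O(¬log_policy → ¬disclose_manifest), contraposes to O(disclose_manifest → log_policy); with O(disclose_manifest) we get O(log_policy).
Premise 9 is O(¬sound_alarm → ¬log_policy); contrapositively O(log_policy → sound_alarm). Since O(log_policy) holds, K gives O(sound_alarm).
Premise 3 is O(¬renew_protocol → ¬sound_alarm); contrapositively O(sound_alarm → renew_protocol). Since O(sound_alarm) holds, K gives O(renew_protocol).
Premises 1, 4, 6, 7, 11 do not contribute to this derivation.
Thus O(renew_protocol), which is F(¬renew_protocol): ¬renew_protocol is forbidden.

Forbidden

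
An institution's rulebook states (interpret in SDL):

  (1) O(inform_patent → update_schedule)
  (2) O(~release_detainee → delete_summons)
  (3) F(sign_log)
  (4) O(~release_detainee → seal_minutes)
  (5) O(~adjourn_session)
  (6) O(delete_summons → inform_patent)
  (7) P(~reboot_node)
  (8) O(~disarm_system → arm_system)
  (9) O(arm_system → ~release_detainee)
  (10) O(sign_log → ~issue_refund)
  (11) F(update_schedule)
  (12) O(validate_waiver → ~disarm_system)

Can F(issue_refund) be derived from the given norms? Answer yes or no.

Premise 10 is O(sign_log → ~issue_refund), but O(sign_log) is not derivable from the premises, so it does not yield O(~issue_refund).
No other premise forces O(~issue_refund). An ideal world satisfying every premise can still have issue_refund true, so F(issue_refund) is not derivable.

No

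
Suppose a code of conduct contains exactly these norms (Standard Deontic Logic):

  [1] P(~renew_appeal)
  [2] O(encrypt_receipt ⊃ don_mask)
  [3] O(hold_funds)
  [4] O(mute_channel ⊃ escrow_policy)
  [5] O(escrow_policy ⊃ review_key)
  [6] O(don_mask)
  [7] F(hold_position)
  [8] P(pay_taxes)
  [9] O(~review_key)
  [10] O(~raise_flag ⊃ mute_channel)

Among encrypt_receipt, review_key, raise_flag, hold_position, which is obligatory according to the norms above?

From premise 9 we have O(~review_key).
Premise 5 is O(escrow_policy ⊃ review_key); contrapositively O(~review_key ⊃ ~escrow_policy). Since O(~review_key) holds, K gives O(~escrow_policy).
Premise 4, O(mute_channel ⊃ escrow_policy), contraposes to O(~escrow_policy ⊃ ~mute_channel); with O(~escrow_policy) we get O(~mute_channel).
Premise 10, O(~raise_flag ⊃ mute_channel), contraposes to O(~mute_channel ⊃ raise_flag); with O(~mute_channel) we get O(raise_flag).
So O(raise_flag) holds — raise_flag is obligatory. None of the other listed options is made obligatory by any chain of premises.

raise_flag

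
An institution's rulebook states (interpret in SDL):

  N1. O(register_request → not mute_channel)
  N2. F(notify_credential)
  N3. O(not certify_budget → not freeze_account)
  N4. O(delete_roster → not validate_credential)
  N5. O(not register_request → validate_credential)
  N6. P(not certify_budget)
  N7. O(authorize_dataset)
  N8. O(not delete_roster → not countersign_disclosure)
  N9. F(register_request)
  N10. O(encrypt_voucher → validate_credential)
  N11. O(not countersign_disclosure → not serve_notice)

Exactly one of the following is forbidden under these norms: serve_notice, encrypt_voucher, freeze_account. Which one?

serve_notice

F(register_request) at premise 9 means O(not register_request).
Applying K to premise 5 (O(not register_request → validate_credential)) and O(not register_request) yields O(validate_credential).
Premise 4, O(delete_roster → not validate_credential), contraposes to O(validate_credential → not delete_roster); with O(validate_credential) we get O(not delete_roster).
With premise 8, O(not delete_roster → not countersign_disclosure), the K-axiom yields O(not countersign_disclosure).
Premise 11 is O(not countersign_disclosure → not serve_notice); since O(not countersign_disclosure), deontic closure gives O(not serve_notice).
So O(not serve_notice) holds, i.e. serve_notice is forbidden. None of the other listed options is forbidden under the premises.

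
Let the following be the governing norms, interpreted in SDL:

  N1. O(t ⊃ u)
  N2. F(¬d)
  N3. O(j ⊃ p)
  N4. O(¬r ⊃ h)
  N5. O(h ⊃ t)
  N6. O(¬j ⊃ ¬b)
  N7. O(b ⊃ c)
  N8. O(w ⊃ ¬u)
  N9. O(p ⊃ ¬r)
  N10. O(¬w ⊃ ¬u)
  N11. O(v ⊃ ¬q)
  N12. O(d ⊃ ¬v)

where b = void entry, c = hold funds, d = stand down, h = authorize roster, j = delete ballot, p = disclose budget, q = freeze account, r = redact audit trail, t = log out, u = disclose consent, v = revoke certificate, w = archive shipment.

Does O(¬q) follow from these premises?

Premise 11 is O(v ⊃ ¬q), but O(v) is not derivable from the premises, so it does not yield O(¬q).
No other premise forces O(¬q). An ideal world satisfying every premise can still have ¬q false, so O(¬q) is not derivable.

No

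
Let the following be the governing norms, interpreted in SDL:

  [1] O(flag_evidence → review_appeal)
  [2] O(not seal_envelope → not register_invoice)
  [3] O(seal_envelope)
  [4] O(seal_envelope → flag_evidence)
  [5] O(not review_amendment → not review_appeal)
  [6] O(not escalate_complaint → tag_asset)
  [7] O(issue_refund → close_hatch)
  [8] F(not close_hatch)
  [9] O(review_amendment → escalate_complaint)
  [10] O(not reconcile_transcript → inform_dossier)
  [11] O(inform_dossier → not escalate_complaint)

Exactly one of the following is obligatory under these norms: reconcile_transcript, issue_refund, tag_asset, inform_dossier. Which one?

From premise 3 we have O(seal_envelope).
From O(seal_envelope) and premise 4, O(seal_envelope → flag_evidence), we obtain O(flag_evidence).
From O(flag_evidence) and premise 1, O(flag_evidence → review_appeal), we obtain O(review_appeal).
Premise 5 is O(not review_amendment → not review_appeal); contrapositively O(review_appeal → review_amendment). Since O(review_appeal) holds, K gives O(review_amendment).
From O(review_amendment) and premise 9, O(review_amendment → escalate_complaint), we obtain O(escalate_complaint).
Premise 11, O(inform_dossier → not escalate_complaint), contraposes to O(escalate_complaint → not inform_dossier); with O(escalate_complaint) we get O(not inform_dossier).
Premise 10 is O(not reconcile_transcript → inform_dossier); contrapositively O(not inform_dossier → reconcile_transcript). Since O(not inform_dossier) holds, K gives O(reconcile_transcript).
So O(reconcile_transcript) holds — reconcile_transcript is obligatory. None of the other listed options is made obligatory by any chain of premises.

reconcile_transcript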